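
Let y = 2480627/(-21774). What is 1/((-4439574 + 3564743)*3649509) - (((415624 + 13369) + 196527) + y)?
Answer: -14492311547019512072287/23172642786711582 ≈ -6.2541e+5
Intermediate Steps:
y = -2480627/21774 (y = 2480627*(-1/21774) = -2480627/21774 ≈ -113.93)
1/((-4439574 + 3564743)*3649509) - (((415624 + 13369) + 196527) + y) = 1/((-4439574 + 3564743)*3649509) - (((415624 + 13369) + 196527) - 2480627/21774) = (1/3649509)/(-874831) - ((428993 + 196527) - 2480627/21774) = -1/874831*1/3649509 - (625520 - 2480627/21774) = -1/3192703607979 - 1*13617591853/21774 = -1/3192703607979 - 13617591853/21774 = -14492311547019512072287/23172642786711582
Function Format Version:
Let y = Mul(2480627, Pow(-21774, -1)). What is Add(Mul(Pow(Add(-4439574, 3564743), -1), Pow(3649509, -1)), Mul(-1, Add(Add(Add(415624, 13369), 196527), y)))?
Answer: Rational(-14492311547019512072287, 23172642786711582) ≈ -6.2541e+5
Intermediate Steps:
y = Rational(-2480627, 21774) (y = Mul(2480627, Rational(-1, 21774)) = Rational(-2480627, 21774) ≈ -113.93)
Add(Mul(Pow(Add(-4439574, 3564743), -1), Pow(3649509, -1)), Mul(-1, Add(Add(Add(415624, 13369), 196527), y))) = Add(Mul(Pow(Add(-4439574, 3564743), -1), Pow(3649509, -1)), Mul(-1, Add(Add(Add(415624, 13369), 196527), Rational(-2480627, 21774)))) = Add(Mul(Pow(-874831, -1), Rational(1, 3649509)), Mul(-1, Add(Add(428993, 196527), Rational(-2480627, 21774)))) = Add(Mul(Rational(-1, 874831), Rational(1, 3649509)), Mul(-1, Add(625520, Rational(-2480627, 21774)))) = Add(Rational(-1, 3192703607979), Mul(-1, Rational(13617591853, 21774))) = Add(Rational(-1, 3192703607979), Rational(-13617591853, 21774)) = Rational(-14492311547019512072287, 23172642786711582)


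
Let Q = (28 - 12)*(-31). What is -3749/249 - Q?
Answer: 119755/249 ≈ 480.94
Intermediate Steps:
Q = -496 (Q = 16*(-31) = -496)
-3749/249 - Q = -3749/249 - 1*(-496) = -3749*1/249 + 496 = -3749/249 + 496 = 119755/249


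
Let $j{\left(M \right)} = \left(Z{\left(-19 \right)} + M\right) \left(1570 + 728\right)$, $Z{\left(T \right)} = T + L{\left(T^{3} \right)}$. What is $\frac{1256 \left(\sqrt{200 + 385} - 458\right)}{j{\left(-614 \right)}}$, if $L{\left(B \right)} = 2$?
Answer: $\frac{287624}{725019} - \frac{628 \sqrt{65}}{241673} \approx 0.37576$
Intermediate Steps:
$Z{\left(T \right)} = 2 + T$ ($Z{\left(T \right)} = T + 2 = 2 + T$)
$j{\left(M \right)} = -39066 + 2298 M$ ($j{\left(M \right)} = \left(\left(2 - 19\right) + M\right) \left(1570 + 728\right) = \left(-17 + M\right) 2298 = -39066 + 2298 M$)
$\frac{1256 \left(\sqrt{200 + 385} - 458\right)}{j{\left(-614 \right)}} = \frac{1256 \left(\sqrt{200 + 385} - 458\right)}{-39066 + 2298 \left(-614\right)} = \frac{1256 \left(\sqrt{585} - 458\right)}{-39066 - 1410972} = \frac{1256 \left(3 \sqrt{65} - 458\right)}{-1450038} = 1256 \left(-458 + 3 \sqrt{65}\right) \left(- \frac{1}{1450038}\right) = \left(-575248 + 3768 \sqrt{65}\right) \left(- \frac{1}{1450038}\right) = \frac{287624}{725019} - \frac{628 \sqrt{65}}{241673}$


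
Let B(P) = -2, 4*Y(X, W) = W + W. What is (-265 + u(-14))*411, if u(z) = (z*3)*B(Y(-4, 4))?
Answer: -74391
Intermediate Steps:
Y(X, W) = W/2 (Y(X, W) = (W + W)/4 = (2*W)/4 = W/2)
u(z) = -6*z (u(z) = (z*3)*(-2) = (3*z)*(-2) = -6*z)
(-265 + u(-14))*411 = (-265 - 6*(-14))*411 = (-265 + 84)*411 = -181*411 = -74391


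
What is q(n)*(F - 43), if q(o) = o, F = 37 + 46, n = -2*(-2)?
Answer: 160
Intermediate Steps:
n = 4
F = 83
q(n)*(F - 43) = 4*(83 - 43) = 4*40 = 160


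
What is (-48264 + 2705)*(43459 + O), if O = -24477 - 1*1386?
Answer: -801656164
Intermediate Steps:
O = -25863 (O = -24477 - 1386 = -25863)
(-48264 + 2705)*(43459 + O) = (-48264 + 2705)*(43459 - 25863) = -45559*17596 = -801656164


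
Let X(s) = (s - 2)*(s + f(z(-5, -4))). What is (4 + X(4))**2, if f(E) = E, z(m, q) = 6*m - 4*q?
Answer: 256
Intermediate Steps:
z(m, q) = -4*q + 6*m
X(s) = (-14 + s)*(-2 + s) (X(s) = (s - 2)*(s + (-4*(-4) + 6*(-5))) = (-2 + s)*(s + (16 - 30)) = (-2 + s)*(s - 14) = (-2 + s)*(-14 + s) = (-14 + s)*(-2 + s))
(4 + X(4))**2 = (4 + (28 + 4**2 - 16*4))**2 = (4 + (28 + 16 - 64))**2 = (4 - 20)**2 = (-16)**2 = 256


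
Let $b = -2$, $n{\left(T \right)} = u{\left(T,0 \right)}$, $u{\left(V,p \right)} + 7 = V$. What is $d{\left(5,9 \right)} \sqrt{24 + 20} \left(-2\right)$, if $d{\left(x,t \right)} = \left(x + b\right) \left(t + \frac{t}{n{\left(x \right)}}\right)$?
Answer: $- 54 \sqrt{11} \approx -179.1$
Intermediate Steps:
$u{\left(V,p \right)} = -7 + V$
$n{\left(T \right)} = -7 + T$
$d{\left(x,t \right)} = \left(-2 + x\right) \left(t + \frac{t}{-7 + x}\right)$ ($d{\left(x,t \right)} = \left(x - 2\right) \left(t + \frac{t}{-7 + x}\right) = \left(-2 + x\right) \left(t + \frac{t}{-7 + x}\right)$)
$d{\left(5,9 \right)} \sqrt{24 + 20} \left(-2\right) = \frac{9 \left(12 + 5^{2} - 40\right)}{-7 + 5} \sqrt{24 + 20} \left(-2\right) = \frac{9 \left(12 + 25 - 40\right)}{-2} \sqrt{44} \left(-2\right) = 9 \left(- \frac{1}{2}\right) \left(-3\right) 2 \sqrt{11} \left(-2\right) = \frac{27 \cdot 2 \sqrt{11}}{2} \left(-2\right) = 27 \sqrt{11} \left(-2\right) = - 54 \sqrt{11}$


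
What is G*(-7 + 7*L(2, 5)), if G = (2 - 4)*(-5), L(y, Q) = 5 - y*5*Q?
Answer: -3220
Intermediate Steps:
L(y, Q) = 5 - 5*Q*y (L(y, Q) = 5 - 5*y*Q = 5 - 5*Q*y)
G = 10 (G = -2*(-5) = 10)
G*(-7 + 7*L(2, 5)) = 10*(-7 + 7*(5 - 5*5*2)) = 10*(-7 + 7*(5 - 50)) = 10*(-7 + 7*(-45)) = 10*(-7 - 315) = 10*(-322) = -3220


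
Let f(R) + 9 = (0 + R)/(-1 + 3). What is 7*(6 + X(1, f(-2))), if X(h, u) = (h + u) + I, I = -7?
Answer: -70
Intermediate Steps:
f(R) = -9 + R/2 (f(R) = -9 + (0 + R)/(-1 + 3) = -9 + R/2)
X(h, u) = -7 + h + u (X(h, u) = (h + u) - 7 = -7 + h + u)
7*(6 + X(1, f(-2))) = 7*(6 + (-7 + 1 + (-9 + (1/2)*(-2)))) = 7*(6 + (-7 + 1 + (-9 - 1))) = 7*(6 + (-7 + 1 - 10)) = 7*(6 - 16) = 7*(-10) = -70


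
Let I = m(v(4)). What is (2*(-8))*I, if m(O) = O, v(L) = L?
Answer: -64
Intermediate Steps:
I = 4
(2*(-8))*I = (2*(-8))*4 = -16*4 = -64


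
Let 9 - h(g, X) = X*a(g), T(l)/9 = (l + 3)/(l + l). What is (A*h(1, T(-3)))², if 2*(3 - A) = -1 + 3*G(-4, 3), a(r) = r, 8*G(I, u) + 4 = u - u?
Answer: 23409/16 ≈ 1463.1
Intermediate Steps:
G(I, u) = -½ (G(I, u) = -½ + (u - u)/8 = -½ + (⅛)*0 = -½ + 0 = -½)
T(l) = 9*(3 + l)/(2*l) (T(l) = 9*((l + 3)/(l + l)) = 9*((3 + l)/((2*l))) = 9*((3 + l)*(1/(2*l))) = 9*((3 + l)/(2*l)) = 9*(3 + l)/(2*l))
A = 17/4 (A = 3 - (-1 + 3*(-½))/2 = 3 - (-1 - 3/2)/2 = 3 - ½*(-5/2) = 3 + 5/4 = 17/4 ≈ 4.2500)
h(g, X) = 9 - X*g
(A*h(1, T(-3)))² = (17*(9 - 1*(9/2)*(3 - 3)/(-3)*1)/4)² = (17*(9 - 1*(9/2)*(-⅓)*0*1)/4)² = (17*(9 - 1*0*1)/4)² = (17*(9 + 0)/4)² = ((17/4)*9)² = (153/4)² = 23409/16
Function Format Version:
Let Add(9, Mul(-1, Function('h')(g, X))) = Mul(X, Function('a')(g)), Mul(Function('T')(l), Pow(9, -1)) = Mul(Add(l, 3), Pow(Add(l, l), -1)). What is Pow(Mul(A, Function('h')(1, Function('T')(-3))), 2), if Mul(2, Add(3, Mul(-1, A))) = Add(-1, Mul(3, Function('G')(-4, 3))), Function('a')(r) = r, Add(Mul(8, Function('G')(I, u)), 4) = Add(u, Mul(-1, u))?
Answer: Rational(23409, 16) ≈ 1463.1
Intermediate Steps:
Function('G')(I, u) = Rational(-1, 2) (Function('G')(I, u) = Add(Rational(-1, 2), Mul(Rational(1, 8), Add(u, Mul(-1, u)))) = Add(Rational(-1, 2), Mul(Rational(1, 8), 0)) = Add(Rational(-1, 2), 0) = Rational(-1, 2))
Function('T')(l) = Mul(Rational(9, 2), Pow(l, -1), Add(3, l)) (Function('T')(l) = Mul(9, Mul(Add(l, 3), Pow(Add(l, l), -1))) = Mul(9, Mul(Add(3, l), Pow(Mul(2, l), -1))) = Mul(9, Mul(Add(3, l), Mul(Rational(1, 2), Pow(l, -1)))) = Mul(9, Mul(Rational(1, 2), Pow(l, -1), Add(3, l))) = Mul(Rational(9, 2), Pow(l, -1), Add(3, l)))
A = Rational(17, 4) (A = Add(3, Mul(Rational(-1, 2), Add(-1, Mul(3, Rational(-1, 2))))) = Add(3, Mul(Rational(-1, 2), Add(-1, Rational(-3, 2)))) = Add(3, Mul(Rational(-1, 2), Rational(-5, 2))) = Add(3, Rational(5, 4)) = Rational(17, 4) ≈ 4.2500)
Function('h')(g, X) = Add(9, Mul(-1, X, g)) (Function('h')(g, X) = Add(9, Mul(-1, Mul(X, g))) = Add(9, Mul(-1, X, g)))
Pow(Mul(A, Function('h')(1, Function('T')(-3))), 2) = Pow(Mul(Rational(17, 4), Add(9, Mul(-1, Mul(Rational(9, 2), Pow(-3, -1), Add(3, -3)), 1))), 2) = Pow(Mul(Rational(17, 4), Add(9, Mul(-1, Mul(Rational(9, 2), Rational(-1, 3), 0), 1))), 2) = Pow(Mul(Rational(17, 4), Add(9, Mul(-1, 0, 1))), 2) = Pow(Mul(Rational(17, 4), Add(9, 0)), 2) = Pow(Mul(Rational(17, 4), 9), 2) = Pow(Rational(153, 4), 2) = Rational(23409, 16)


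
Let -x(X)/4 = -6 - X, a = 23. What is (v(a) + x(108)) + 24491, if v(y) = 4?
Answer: 24951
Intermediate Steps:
x(X) = 24 + 4*X (x(X) = -4*(-6 - X) = 24 + 4*X)
(v(a) + x(108)) + 24491 = (4 + (24 + 4*108)) + 24491 = (4 + (24 + 432)) + 24491 = (4 + 456) + 24491 = 460 + 24491 = 24951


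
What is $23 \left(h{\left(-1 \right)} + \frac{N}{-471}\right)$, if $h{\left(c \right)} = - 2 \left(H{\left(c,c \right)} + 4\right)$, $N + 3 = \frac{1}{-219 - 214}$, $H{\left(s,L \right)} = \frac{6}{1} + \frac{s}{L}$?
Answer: $- \frac{103165258}{203943} \approx -505.85$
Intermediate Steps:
$H{\left(s,L \right)} = 6 + \frac{s}{L}$ ($H{\left(s,L \right)} = 6 \cdot 1 + \frac{s}{L} = 6 + \frac{s}{L}$)
$N = - \frac{1300}{433}$ ($N = -3 + \frac{1}{-219 - 214} = -3 + \frac{1}{-433} = -3 - \frac{1}{433} = - \frac{1300}{433} \approx -3.0023$)
$h{\left(c \right)} = -22$ ($h{\left(c \right)} = - 2 \left(\left(6 + \frac{c}{c}\right) + 4\right) = - 2 \left(\left(6 + 1\right) + 4\right) = - 2 \left(7 + 4\right) = \left(-2\right) 11 = -22$)
$23 \left(h{\left(-1 \right)} + \frac{N}{-471}\right) = 23 \left(-22 - \frac{1300}{433 \left(-471\right)}\right) = 23 \left(-22 - - \frac{1300}{203943}\right) = 23 \left(-22 + \frac{1300}{203943}\right) = 23 \left(- \frac{4485446}{203943}\right) = - \frac{103165258}{203943}$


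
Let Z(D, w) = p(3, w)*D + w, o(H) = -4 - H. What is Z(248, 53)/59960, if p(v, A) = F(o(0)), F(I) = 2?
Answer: 549/59960 ≈ 0.0091561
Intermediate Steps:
p(v, A) = 2
Z(D, w) = w + 2*D (Z(D, w) = 2*D + w = w + 2*D)
Z(248, 53)/59960 = (53 + 2*248)/59960 = (53 + 496)*(1/59960) = 549*(1/59960) = 549/59960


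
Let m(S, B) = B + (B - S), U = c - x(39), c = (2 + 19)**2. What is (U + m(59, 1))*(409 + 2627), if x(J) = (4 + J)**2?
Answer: -4447740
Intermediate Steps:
c = 441 (c = 21**2 = 441)
U = -1408 (U = 441 - (4 + 39)**2 = 441 - 1*43**2 = 441 - 1*1849 = 441 - 1849 = -1408)
m(S, B) = -S + 2*B
(U + m(59, 1))*(409 + 2627) = (-1408 + (-1*59 + 2*1))*(409 + 2627) = (-1408 + (-59 + 2))*3036 = (-1408 - 57)*3036 = -1465*3036 = -4447740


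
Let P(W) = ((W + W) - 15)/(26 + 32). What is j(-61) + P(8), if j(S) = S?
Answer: -3537/58 ≈ -60.983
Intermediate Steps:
P(W) = -15/58 + W/29 (P(W) = (2*W - 15)/58 = (-15 + 2*W)*(1/58) = -15/58 + W/29)
j(-61) + P(8) = -61 + (-15/58 + (1/29)*8) = -61 + (-15/58 + 8/29) = -61 + 1/58 = -3537/58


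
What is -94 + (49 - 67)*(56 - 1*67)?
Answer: 104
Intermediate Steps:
-94 + (49 - 67)*(56 - 1*67) = -94 - 18*(56 - 67) = -94 - 18*(-11) = -94 + 198 = 104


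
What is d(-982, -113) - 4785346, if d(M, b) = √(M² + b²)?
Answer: -4785346 + √977093 ≈ -4.7844e+6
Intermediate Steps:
d(-982, -113) - 4785346 = √((-982)² + (-113)²) - 4785346 = √(964324 + 12769) - 4785346 = √977093 - 4785346 = -4785346 + √977093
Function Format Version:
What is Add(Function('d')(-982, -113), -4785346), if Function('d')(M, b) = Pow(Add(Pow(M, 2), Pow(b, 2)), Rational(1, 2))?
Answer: Add(-4785346, Pow(977093, Rational(1, 2))) ≈ -4.7844e+6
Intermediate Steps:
Add(Function('d')(-982, -113), -4785346) = Add(Pow(Add(Pow(-982, 2), Pow(-113, 2)), Rational(1, 2)), -4785346) = Add(Pow(Add(964324, 12769), Rational(1, 2)), -4785346) = Add(Pow(977093, Rational(1, 2)), -4785346) = Add(-4785346, Pow(977093, Rational(1, 2)))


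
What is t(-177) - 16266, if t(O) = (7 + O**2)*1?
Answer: 15070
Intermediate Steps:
t(O) = 7 + O**2
t(-177) - 16266 = (7 + (-177)**2) - 16266 = (7 + 31329) - 16266 = 31336 - 16266 = 15070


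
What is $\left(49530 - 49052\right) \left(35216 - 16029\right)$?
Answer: $9171386$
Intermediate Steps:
$\left(49530 - 49052\right) \left(35216 - 16029\right) = 478 \cdot 19187 = 9171386$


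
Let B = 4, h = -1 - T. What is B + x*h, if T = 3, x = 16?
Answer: -60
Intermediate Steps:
h = -4 (h = -1 - 1*3 = -1 - 3 = -4)
B + x*h = 4 + 16*(-4) = 4 - 64 = -60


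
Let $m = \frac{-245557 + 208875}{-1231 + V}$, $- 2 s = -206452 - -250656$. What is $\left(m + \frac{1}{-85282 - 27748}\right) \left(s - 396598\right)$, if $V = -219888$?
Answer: $- \frac{173590731427670}{2499308057} \approx -69456.0$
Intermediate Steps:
$s = -22102$ ($s = - \frac{-206452 - -250656}{2} = - \frac{-206452 + 250656}{2} = \left(- \frac{1}{2}\right) 44204 = -22102$)
$m = \frac{36682}{221119}$ ($m = \frac{-245557 + 208875}{-1231 - 219888} = - \frac{36682}{-221119} = \left(-36682\right) \left(- \frac{1}{221119}\right) = \frac{36682}{221119} \approx 0.16589$)
$\left(m + \frac{1}{-85282 - 27748}\right) \left(s - 396598\right) = \left(\frac{36682}{221119} + \frac{1}{-85282 - 27748}\right) \left(-22102 - 396598\right) = \left(\frac{36682}{221119} + \frac{1}{-113030}\right) \left(-418700\right) = \left(\frac{36682}{221119} - \frac{1}{113030}\right) \left(-418700\right) = \frac{4145945341}{24993080570} \left(-418700\right) = - \frac{173590731427670}{2499308057}$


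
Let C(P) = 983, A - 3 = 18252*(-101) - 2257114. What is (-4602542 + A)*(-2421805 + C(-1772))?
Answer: 21068668052310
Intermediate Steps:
A = -4100563 (A = 3 + (18252*(-101) - 2257114) = 3 + (-1843452 - 2257114) = 3 - 4100566 = -4100563)
(-4602542 + A)*(-2421805 + C(-1772)) = (-4602542 - 4100563)*(-2421805 + 983) = -8703105*(-2420822) = 21068668052310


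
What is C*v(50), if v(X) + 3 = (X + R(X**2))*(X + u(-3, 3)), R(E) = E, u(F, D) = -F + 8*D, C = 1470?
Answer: 288630090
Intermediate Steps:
v(X) = -3 + (27 + X)*(X + X**2) (v(X) = -3 + (X + X**2)*(X + (-1*(-3) + 8*3)) = -3 + (X + X**2)*(X + (3 + 24)) = -3 + (X + X**2)*(X + 27) = -3 + (X + X**2)*(27 + X) = -3 + (27 + X)*(X + X**2))
C*v(50) = 1470*(-3 + 50**3 + 27*50 + 28*50**2) = 1470*(-3 + 125000 + 1350 + 28*2500) = 1470*(-3 + 125000 + 1350 + 70000) = 1470*196347 = 288630090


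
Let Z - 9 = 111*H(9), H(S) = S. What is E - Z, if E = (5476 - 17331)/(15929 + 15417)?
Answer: -31608623/31346 ≈ -1008.4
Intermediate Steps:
Z = 1008 (Z = 9 + 111*9 = 9 + 999 = 1008)
E = -11855/31346 ≈ -0.37820
E - Z = -11855/31346 - 1*1008 = -11855/31346 - 1008 = -31608623/31346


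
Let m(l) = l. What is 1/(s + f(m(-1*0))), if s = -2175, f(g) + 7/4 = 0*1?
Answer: -4/8707 ≈ -0.00045940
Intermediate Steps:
f(g) = -7/4 (f(g) = -7/4 + 0*1 = -7/4 + 0 = -7/4)
1/(s + f(m(-1*0))) = 1/(-2175 - 7/4) = 1/(-8707/4) = -4/8707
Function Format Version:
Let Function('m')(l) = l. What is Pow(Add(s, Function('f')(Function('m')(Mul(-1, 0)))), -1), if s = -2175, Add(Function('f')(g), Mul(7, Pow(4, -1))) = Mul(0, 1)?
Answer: Rational(-4, 8707) ≈ -0.00045940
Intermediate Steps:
Function('f')(g) = Rational(-7, 4) (Function('f')(g) = Add(Rational(-7, 4), Mul(0, 1)) = Add(Rational(-7, 4), 0) = Rational(-7, 4))
Pow(Add(s, Function('f')(Function('m')(Mul(-1, 0)))), -1) = Pow(Add(-2175, Rational(-7, 4)), -1) = Pow(Rational(-8707, 4), -1) = Rational(-4, 8707)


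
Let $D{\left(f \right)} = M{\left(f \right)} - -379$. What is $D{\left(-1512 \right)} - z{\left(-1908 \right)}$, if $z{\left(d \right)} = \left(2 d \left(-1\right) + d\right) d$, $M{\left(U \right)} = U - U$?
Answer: $3640843$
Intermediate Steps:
$M{\left(U \right)} = 0$
$D{\left(f \right)} = 379$ ($D{\left(f \right)} = 0 - -379 = 0 + 379 = 379$)
$z{\left(d \right)} = - d^{2}$ ($z{\left(d \right)} = \left(- 2 d + d\right) d = - d d = - d^{2}$)
$D{\left(-1512 \right)} - z{\left(-1908 \right)} = 379 - - \left(-1908\right)^{2} = 379 - \left(-1\right) 3640464 = 379 - -3640464 = 379 + 3640464 = 3640843$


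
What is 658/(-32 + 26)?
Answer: -329/3 ≈ -109.67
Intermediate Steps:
658/(-32 + 26) = 658/(-6) = -⅙*658 = -329/3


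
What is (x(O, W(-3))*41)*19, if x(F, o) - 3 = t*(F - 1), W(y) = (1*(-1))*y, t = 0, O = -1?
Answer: 2337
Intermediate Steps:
W(y) = -y
x(F, o) = 3 (x(F, o) = 3 + 0*(F - 1) = 3 + 0*(-1 + F) = 3 + 0 = 3)
(x(O, W(-3))*41)*19 = (3*41)*19 = 123*19 = 2337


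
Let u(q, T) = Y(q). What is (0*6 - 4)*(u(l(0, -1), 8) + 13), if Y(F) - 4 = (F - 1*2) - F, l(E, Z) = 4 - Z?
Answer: -60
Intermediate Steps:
Y(F) = 2 (Y(F) = 4 + ((F - 1*2) - F) = 4 + ((F - 2) - F) = 4 + ((-2 + F) - F) = 4 - 2 = 2)
u(q, T) = 2
(0*6 - 4)*(u(l(0, -1), 8) + 13) = (0*6 - 4)*(2 + 13) = (0 - 4)*15 = -4*15 = -60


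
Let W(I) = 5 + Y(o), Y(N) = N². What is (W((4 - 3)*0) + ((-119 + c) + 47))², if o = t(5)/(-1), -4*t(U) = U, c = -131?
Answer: 9878449/256 ≈ 38588.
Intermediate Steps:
t(U) = -U/4
o = 5/4 (o = -¼*5/(-1) = -5/4*(-1) = 5/4 ≈ 1.2500)
W(I) = 105/16 (W(I) = 5 + (5/4)² = 5 + 25/16 = 105/16)
(W((4 - 3)*0) + ((-119 + c) + 47))² = (105/16 + ((-119 - 131) + 47))² = (105/16 + (-250 + 47))² = (105/16 - 203)² = (-3143/16)² = 9878449/256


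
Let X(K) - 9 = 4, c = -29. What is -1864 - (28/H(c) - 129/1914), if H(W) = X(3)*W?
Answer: -15458841/8294 ≈ -1863.9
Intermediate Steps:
X(K) = 13 (X(K) = 9 + 4 = 13)
H(W) = 13*W
-1864 - (28/H(c) - 129/1914) = -1864 - (28/((13*(-29))) - 129/1914) = -1864 - (28/(-377) - 129*1/1914) = -1864 - (28*(-1/377) - 43/638) = -1864 - (-28/377 - 43/638) = -1864 - 1*(-1175/8294) = -1864 + 1175/8294 = -15458841/8294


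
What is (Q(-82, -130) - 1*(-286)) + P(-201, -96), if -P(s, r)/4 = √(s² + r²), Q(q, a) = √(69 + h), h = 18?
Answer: 286 + √87 - 12*√5513 ≈ -595.67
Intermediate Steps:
Q(q, a) = √87 (Q(q, a) = √(69 + 18) = √87)
P(s, r) = -4*√(r² + s²) (P(s, r) = -4*√(s² + r²) = -4*√(r² + s²))
(Q(-82, -130) - 1*(-286)) + P(-201, -96) = (√87 - 1*(-286)) - 4*√((-96)² + (-201)²) = (√87 + 286) - 4*√(9216 + 40401) = (286 + √87) - 12*√5513 = 286 + √87 - 12*√5513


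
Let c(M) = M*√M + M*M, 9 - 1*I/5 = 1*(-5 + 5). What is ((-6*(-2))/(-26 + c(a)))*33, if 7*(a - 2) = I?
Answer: 10706157/858299 - 286209*√413/858299 ≈ 5.6970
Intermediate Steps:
I = 45 (I = 45 - 5*(-5 + 5) = 45 - 5*0 = 45 + 0 = 45)
a = 59/7 (a = 2 + (⅐)*45 = 2 + 45/7 = 59/7 ≈ 8.4286)
c(M) = M² + M^(3/2) (c(M) = M^(3/2) + M² = M² + M^(3/2))
((-6*(-2))/(-26 + c(a)))*33 = ((-6*(-2))/(-26 + ((59/7)² + (59/7)^(3/2))))*33 = (12/(-26 + (3481/49 + 59*√413/49)))*33 = (12/(2207/49 + 59*√413/49))*33 = 396/(2207/49 + 59*√413/49)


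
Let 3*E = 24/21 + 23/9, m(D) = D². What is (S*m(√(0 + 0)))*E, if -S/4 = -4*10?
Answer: 0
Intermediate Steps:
S = 160 (S = -(-16)*10 = -4*(-40) = 160)
E = 233/189 (E = (24/21 + 23/9)/3 = (24*(1/21) + 23*(⅑))/3 = (8/7 + 23/9)/3 = (⅓)*(233/63) = 233/189 ≈ 1.2328)
(S*m(√(0 + 0)))*E = (160*(√(0 + 0))²)*(233/189) = (160*(√0)²)*(233/189) = (160*0²)*(233/189) = (160*0)*(233/189) = 0*(233/189) = 0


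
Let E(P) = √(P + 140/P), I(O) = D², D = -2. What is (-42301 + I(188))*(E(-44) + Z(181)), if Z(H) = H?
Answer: -7655757 - 42297*I*√5709/11 ≈ -7.6558e+6 - 2.9053e+5*I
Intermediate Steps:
I(O) = 4 (I(O) = (-2)² = 4)
(-42301 + I(188))*(E(-44) + Z(181)) = (-42301 + 4)*(√(-44 + 140/(-44)) + 181) = -42297*(√(-44 + 140*(-1/44)) + 181) = -42297*(√(-44 - 35/11) + 181) = -42297*(√(-519/11) + 181) = -42297*(I*√5709/11 + 181) = -42297*(181 + I*√5709/11) = -7655757 - 42297*I*√5709/11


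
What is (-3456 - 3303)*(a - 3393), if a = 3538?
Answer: -980055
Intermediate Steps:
(-3456 - 3303)*(a - 3393) = (-3456 - 3303)*(3538 - 3393) = -6759*145 = -980055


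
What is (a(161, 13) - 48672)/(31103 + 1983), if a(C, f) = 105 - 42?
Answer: -48609/33086 ≈ -1.4692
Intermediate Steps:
a(C, f) = 63
(a(161, 13) - 48672)/(31103 + 1983) = (63 - 48672)/(31103 + 1983) = -48609/33086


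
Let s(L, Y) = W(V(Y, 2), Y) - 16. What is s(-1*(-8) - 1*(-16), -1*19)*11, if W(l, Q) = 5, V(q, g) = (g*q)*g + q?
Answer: -121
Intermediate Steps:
V(q, g) = q + q*g**2 (V(q, g) = q*g**2 + q = q + q*g**2)
s(L, Y) = -11 (s(L, Y) = 5 - 16 = -11)
s(-1*(-8) - 1*(-16), -1*19)*11 = -11*11 = -121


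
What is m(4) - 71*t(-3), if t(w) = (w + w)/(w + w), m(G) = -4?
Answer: -75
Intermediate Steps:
t(w) = 1 (t(w) = (2*w)/((2*w)) = (2*w)*(1/(2*w)) = 1)
m(4) - 71*t(-3) = -4 - 71*1 = -4 - 71 = -75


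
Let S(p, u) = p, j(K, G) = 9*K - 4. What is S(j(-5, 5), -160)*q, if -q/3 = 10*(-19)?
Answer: -27930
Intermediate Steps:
j(K, G) = -4 + 9*K
q = 570 (q = -30*(-19) = -3*(-190) = 570)
S(j(-5, 5), -160)*q = (-4 + 9*(-5))*570 = (-4 - 45)*570 = -49*570 = -27930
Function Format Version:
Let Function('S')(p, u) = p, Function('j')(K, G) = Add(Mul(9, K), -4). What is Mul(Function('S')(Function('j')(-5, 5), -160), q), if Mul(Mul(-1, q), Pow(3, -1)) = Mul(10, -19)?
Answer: -27930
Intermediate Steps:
Function('j')(K, G) = Add(-4, Mul(9, K))
q = 570 (q = Mul(-3, Mul(10, -19)) = Mul(-3, -190) = 570)
Mul(Function('S')(Function('j')(-5, 5), -160), q) = Mul(Add(-4, Mul(9, -5)), 570) = Mul(Add(-4, -45), 570) = Mul(-49, 570) = -27930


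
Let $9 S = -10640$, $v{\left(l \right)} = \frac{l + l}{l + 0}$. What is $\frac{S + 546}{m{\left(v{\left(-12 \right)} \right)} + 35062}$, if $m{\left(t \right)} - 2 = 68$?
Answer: $- \frac{2863}{158094} \approx -0.018109$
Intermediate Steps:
$v{\left(l \right)} = 2$ ($v{\left(l \right)} = \frac{2 l}{l} = 2$)
$S = - \frac{10640}{9}$ ($S = \frac{1}{9} \left(-10640\right) = - \frac{10640}{9} \approx -1182.2$)
$m{\left(t \right)} = 70$ ($m{\left(t \right)} = 2 + 68 = 70$)
$\frac{S + 546}{m{\left(v{\left(-12 \right)} \right)} + 35062} = \frac{- \frac{10640}{9} + 546}{70 + 35062} = - \frac{5726}{9 \cdot 35132} = \left(- \frac{5726}{9}\right) \frac{1}{35132} = - \frac{2863}{158094}$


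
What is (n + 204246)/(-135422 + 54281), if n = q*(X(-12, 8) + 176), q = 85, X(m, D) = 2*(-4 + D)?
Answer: -219886/81141 ≈ -2.7099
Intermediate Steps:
X(m, D) = -8 + 2*D
n = 15640 (n = 85*((-8 + 2*8) + 176) = 85*((-8 + 16) + 176) = 85*(8 + 176) = 85*184 = 15640)
(n + 204246)/(-135422 + 54281) = (15640 + 204246)/(-135422 + 54281) = 219886/(-81141) = 219886*(-1/81141) = -219886/81141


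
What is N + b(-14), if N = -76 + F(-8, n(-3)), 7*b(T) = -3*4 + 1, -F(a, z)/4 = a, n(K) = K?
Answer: -319/7 ≈ -45.571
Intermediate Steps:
F(a, z) = -4*a
b(T) = -11/7 (b(T) = (-3*4 + 1)/7 = (-12 + 1)/7 = (⅐)*(-11) = -11/7)
N = -44 (N = -76 - 4*(-8) = -76 + 32 = -44)
N + b(-14) = -44 - 11/7 = -319/7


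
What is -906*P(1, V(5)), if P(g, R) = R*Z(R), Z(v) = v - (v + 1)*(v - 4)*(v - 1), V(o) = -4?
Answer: 420384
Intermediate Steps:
Z(v) = v - (1 + v)*(-1 + v)*(-4 + v) (Z(v) = v - (1 + v)*(-4 + v)*(-1 + v) = v - (1 + v)*(-1 + v)*(-4 + v))
P(g, R) = R*(-4 - R**3 + 2*R + 4*R**2)
-906*P(1, V(5)) = -(-3624)*(-4 - 1*(-4)**3 + 2*(-4) + 4*(-4)**2) = -(-3624)*(-4 - 1*(-64) - 8 + 4*16) = -(-3624)*(-4 + 64 - 8 + 64) = -(-3624)*116 = -906*(-464) = 420384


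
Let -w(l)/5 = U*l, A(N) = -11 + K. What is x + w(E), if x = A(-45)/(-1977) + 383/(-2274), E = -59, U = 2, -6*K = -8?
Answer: 2651726611/4495698 ≈ 589.84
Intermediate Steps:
K = 4/3 (K = -⅙*(-8) = 4/3 ≈ 1.3333)
A(N) = -29/3 (A(N) = -11 + 4/3 = -29/3)
w(l) = -10*l
x = -735209/4495698 (x = -29/3/(-1977) + 383/(-2274) = -29/3*(-1/1977) + 383*(-1/2274) = 29/5931 - 383/2274 = -735209/4495698 ≈ -0.16354)
x + w(E) = -735209/4495698 - 10*(-59) = -735209/4495698 + 590 = 2651726611/4495698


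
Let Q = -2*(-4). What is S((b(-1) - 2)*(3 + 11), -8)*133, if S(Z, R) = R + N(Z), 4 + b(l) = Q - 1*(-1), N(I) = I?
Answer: 4522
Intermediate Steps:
Q = 8
b(l) = 5 (b(l) = -4 + (8 - 1*(-1)) = -4 + (8 + 1) = -4 + 9 = 5)
S(Z, R) = R + Z
S((b(-1) - 2)*(3 + 11), -8)*133 = (-8 + (5 - 2)*(3 + 11))*133 = (-8 + 3*14)*133 = (-8 + 42)*133 = 34*133 = 4522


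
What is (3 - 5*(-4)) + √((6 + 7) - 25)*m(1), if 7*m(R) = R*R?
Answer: 23 + 2*I*√3/7 ≈ 23.0 + 0.49487*I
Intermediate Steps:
m(R) = R²/7 (m(R) = (R*R)/7 = R²/7)
(3 - 5*(-4)) + √((6 + 7) - 25)*m(1) = (3 - 5*(-4)) + √((6 + 7) - 25)*((⅐)*1²) = (3 + 20) + √(13 - 25)*((⅐)*1) = 23 + √(-12)*(⅐) = 23 + (2*I*√3)*(⅐) = 23 + 2*I*√3/7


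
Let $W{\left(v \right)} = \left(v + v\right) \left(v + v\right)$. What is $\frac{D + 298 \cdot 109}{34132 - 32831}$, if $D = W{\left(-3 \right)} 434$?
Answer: $\frac{48106}{1301} \approx 36.976$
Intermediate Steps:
$W{\left(v \right)} = 4 v^{2}$ ($W{\left(v \right)} = 2 v 2 v = 4 v^{2}$)
$D = 15624$ ($D = 4 \left(-3\right)^{2} \cdot 434 = 4 \cdot 9 \cdot 434 = 36 \cdot 434 = 15624$)
$\frac{D + 298 \cdot 109}{34132 - 32831} = \frac{15624 + 298 \cdot 109}{34132 - 32831} = \frac{15624 + 32482}{1301} = 48106 \cdot \frac{1}{1301} = \frac{48106}{1301}$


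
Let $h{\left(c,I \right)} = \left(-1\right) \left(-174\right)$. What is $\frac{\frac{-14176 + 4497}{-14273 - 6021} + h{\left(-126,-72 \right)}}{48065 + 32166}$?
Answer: $\frac{3540835}{1628207914} \approx 0.0021747$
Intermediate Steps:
$h{\left(c,I \right)} = 174$
$\frac{\frac{-14176 + 4497}{-14273 - 6021} + h{\left(-126,-72 \right)}}{48065 + 32166} = \frac{\frac{-14176 + 4497}{-14273 - 6021} + 174}{48065 + 32166} = \frac{- \frac{9679}{-20294} + 174}{80231} = \left(\left(-9679\right) \left(- \frac{1}{20294}\right) + 174\right) \frac{1}{80231} = \left(\frac{9679}{20294} + 174\right) \frac{1}{80231} = \frac{3540835}{20294} \cdot \frac{1}{80231} = \frac{3540835}{1628207914}$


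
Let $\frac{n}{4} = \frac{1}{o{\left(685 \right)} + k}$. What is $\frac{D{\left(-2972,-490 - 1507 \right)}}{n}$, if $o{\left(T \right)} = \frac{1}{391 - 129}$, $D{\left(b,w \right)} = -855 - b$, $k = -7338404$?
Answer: $- \frac{4070275130099}{1048} \approx -3.8839 \cdot 10^{9}$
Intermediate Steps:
$o{\left(T \right)} = \frac{1}{262}$
$n = - \frac{1048}{1922661847}$ ($n = \frac{4}{\frac{1}{262} - 7338404} = \frac{4}{- \frac{1922661847}{262}} = 4 \left(- \frac{262}{1922661847}\right) = - \frac{1048}{1922661847} \approx -5.4508 \cdot 10^{-7}$)
$\frac{D{\left(-2972,-490 - 1507 \right)}}{n} = \frac{-855 - -2972}{- \frac{1048}{1922661847}} = \left(-855 + 2972\right) \left(- \frac{1922661847}{1048}\right) = 2117 \left(- \frac{1922661847}{1048}\right) = - \frac{4070275130099}{1048}$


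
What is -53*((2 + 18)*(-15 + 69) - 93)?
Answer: -52311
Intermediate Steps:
-53*((2 + 18)*(-15 + 69) - 93) = -53*(20*54 - 93) = -53*(1080 - 93) = -53*987 = -52311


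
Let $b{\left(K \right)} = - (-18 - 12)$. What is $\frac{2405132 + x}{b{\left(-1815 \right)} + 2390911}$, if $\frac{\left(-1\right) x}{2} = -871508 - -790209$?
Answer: $\frac{2567730}{2390941} \approx 1.0739$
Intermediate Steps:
$b{\left(K \right)} = 30$ ($b{\left(K \right)} = \left(-1\right) \left(-30\right) = 30$)
$x = 162598$ ($x = - 2 \left(-871508 - -790209\right) = - 2 \left(-871508 + 790209\right) = \left(-2\right) \left(-81299\right) = 162598$)
$\frac{2405132 + x}{b{\left(-1815 \right)} + 2390911} = \frac{2405132 + 162598}{30 + 2390911} = \frac{2567730}{2390941}$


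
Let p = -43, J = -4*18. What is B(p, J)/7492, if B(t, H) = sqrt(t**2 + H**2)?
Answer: sqrt(7033)/7492 ≈ 0.011194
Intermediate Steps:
J = -72
B(t, H) = sqrt(H**2 + t**2)
B(p, J)/7492 = sqrt((-72)**2 + (-43)**2)/7492 = sqrt(5184 + 1849)*(1/7492) = sqrt(7033)*(1/7492) = sqrt(7033)/7492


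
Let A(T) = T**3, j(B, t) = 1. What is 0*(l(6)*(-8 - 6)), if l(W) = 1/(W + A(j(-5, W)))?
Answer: 0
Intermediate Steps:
l(W) = 1/(1 + W) (l(W) = 1/(W + 1**3) = 1/(W + 1) = 1/(1 + W))
0*(l(6)*(-8 - 6)) = 0*((-8 - 6)/(1 + 6)) = 0*(-14/7) = 0*((1/7)*(-14)) = 0*(-2) = 0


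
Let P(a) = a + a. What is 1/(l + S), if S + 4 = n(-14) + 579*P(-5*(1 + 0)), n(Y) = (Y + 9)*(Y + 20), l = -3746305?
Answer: -1/3752129 ≈ -2.6652e-7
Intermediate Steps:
n(Y) = (9 + Y)*(20 + Y)
P(a) = 2*a
S = -5824 (S = -4 + ((180 + (-14)² + 29*(-14)) + 579*(2*(-5*(1 + 0)))) = -4 + ((180 + 196 - 406) + 579*(2*(-5*1))) = -4 + (-30 + 579*(2*(-5))) = -4 + (-30 + 579*(-10)) = -4 + (-30 - 5790) = -4 - 5820 = -5824)
1/(l + S) = 1/(-3746305 - 5824) = 1/(-3752129) = -1/3752129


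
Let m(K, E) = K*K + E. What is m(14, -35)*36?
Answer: 5796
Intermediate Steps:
m(K, E) = E + K² (m(K, E) = K² + E = E + K²)
m(14, -35)*36 = (-35 + 14²)*36 = (-35 + 196)*36 = 161*36 = 5796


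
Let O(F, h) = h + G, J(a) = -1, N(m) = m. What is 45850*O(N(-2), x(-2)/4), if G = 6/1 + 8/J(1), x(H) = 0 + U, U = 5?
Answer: -68775/2 ≈ -34388.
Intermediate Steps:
x(H) = 5 (x(H) = 0 + 5 = 5)
G = -2 (G = 6/1 + 8/(-1) = 6*1 + 8*(-1) = 6 - 8 = -2)
O(F, h) = -2 + h (O(F, h) = h - 2 = -2 + h)
45850*O(N(-2), x(-2)/4) = 45850*(-2 + 5/4) = 45850*(-3/4) = -68775/2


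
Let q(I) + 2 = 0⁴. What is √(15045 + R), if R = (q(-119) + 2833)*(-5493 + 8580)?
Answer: √8754342 ≈ 2958.8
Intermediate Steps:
q(I) = -2 (q(I) = -2 + 0⁴ = -2 + 0 = -2)
R = 8739297 (R = (-2 + 2833)*(-5493 + 8580) = 2831*3087 = 8739297)
√(15045 + R) = √(15045 + 8739297) = √8754342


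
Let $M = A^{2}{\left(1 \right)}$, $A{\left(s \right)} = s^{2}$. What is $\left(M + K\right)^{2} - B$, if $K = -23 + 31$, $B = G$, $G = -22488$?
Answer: $22569$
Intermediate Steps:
$B = -22488$
$K = 8$
$M = 1$ ($M = \left(1^{2}\right)^{2} = 1^{2} = 1$)
$\left(M + K\right)^{2} - B = \left(1 + 8\right)^{2} - -22488 = 9^{2} + 22488 = 81 + 22488 = 22569$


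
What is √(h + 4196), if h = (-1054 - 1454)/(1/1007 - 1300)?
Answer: 8*√928997940035/119009 ≈ 64.791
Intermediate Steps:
h = 229596/119009 (h = -2508/(1/1007 - 1300) = -2508/(-1309099/1007) = -2508*(-1007/1309099) = 229596/119009 ≈ 1.9292)
√(h + 4196) = √(229596/119009 + 4196) = √(499591360/119009) = 8*√928997940035/119009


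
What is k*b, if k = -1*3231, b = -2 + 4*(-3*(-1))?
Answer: -32310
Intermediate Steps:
b = 10 (b = -2 + 4*3 = -2 + 12 = 10)
k = -3231
k*b = -3231*10 = -32310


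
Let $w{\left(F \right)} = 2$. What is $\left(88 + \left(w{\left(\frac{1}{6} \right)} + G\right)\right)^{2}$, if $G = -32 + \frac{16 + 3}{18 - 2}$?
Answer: $\frac{896809}{256} \approx 3503.2$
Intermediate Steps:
$G = - \frac{493}{16}$ ($G = -32 + \frac{19}{16} = - \frac{493}{16} \approx -30.813$)
$\left(88 + \left(w{\left(\frac{1}{6} \right)} + G\right)\right)^{2} = \left(88 + \left(2 - \frac{493}{16}\right)\right)^{2} = \left(88 - \frac{461}{16}\right)^{2} = \left(\frac{947}{16}\right)^{2} = \frac{896809}{256}$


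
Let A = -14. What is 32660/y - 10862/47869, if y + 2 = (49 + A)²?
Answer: 1550117314/58543787 ≈ 26.478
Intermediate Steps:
y = 1223 (y = -2 + (49 - 14)² = -2 + 35² = -2 + 1225 = 1223)
32660/y - 10862/47869 = 32660/1223 - 10862/47869 = 1550117314/58543787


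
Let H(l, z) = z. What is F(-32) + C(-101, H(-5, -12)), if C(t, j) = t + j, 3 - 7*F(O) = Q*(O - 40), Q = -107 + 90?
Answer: -2012/7 ≈ -287.43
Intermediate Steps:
Q = -17
F(O) = -677/7 + 17*O/7 (F(O) = 3/7 - (-17)*(O - 40)/7 = 3/7 - (-17)*(-40 + O)/7 = 3/7 - (680 - 17*O)/7 = 3/7 + (-680/7 + 17*O/7) = -677/7 + 17*O/7)
C(t, j) = j + t
F(-32) + C(-101, H(-5, -12)) = (-677/7 + (17/7)*(-32)) + (-12 - 101) = (-677/7 - 544/7) - 113 = -1221/7 - 113 = -2012/7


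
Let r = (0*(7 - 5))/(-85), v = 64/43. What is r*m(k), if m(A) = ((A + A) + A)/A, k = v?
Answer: 0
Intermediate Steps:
v = 64/43 (v = 64*(1/43) = 64/43 ≈ 1.4884)
k = 64/43 ≈ 1.4884
r = 0 (r = (0*2)*(-1/85) = 0*(-1/85) = 0)
m(A) = 3 (m(A) = (2*A + A)/A = (3*A)/A = 3)
r*m(k) = 0*3 = 0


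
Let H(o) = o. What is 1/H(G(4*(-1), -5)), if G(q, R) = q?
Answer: -1/4 ≈ -0.25000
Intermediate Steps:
1/H(G(4*(-1), -5)) = 1/(4*(-1)) = 1/(-4) = -1/4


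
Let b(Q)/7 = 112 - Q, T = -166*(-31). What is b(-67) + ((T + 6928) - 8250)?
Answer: 5077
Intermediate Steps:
T = 5146
b(Q) = 784 - 7*Q (b(Q) = 7*(112 - Q) = 784 - 7*Q)
b(-67) + ((T + 6928) - 8250) = (784 - 7*(-67)) + ((5146 + 6928) - 8250) = (784 + 469) + (12074 - 8250) = 1253 + 3824 = 5077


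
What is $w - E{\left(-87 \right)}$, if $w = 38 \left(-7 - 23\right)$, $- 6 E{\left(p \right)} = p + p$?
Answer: $-1169$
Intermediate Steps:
$E{\left(p \right)} = - \frac{p}{3}$ ($E{\left(p \right)} = - \frac{p + p}{6} = - \frac{2 p}{6} = - \frac{p}{3}$)
$w = -1140$ ($w = 38 \left(-30\right) = -1140$)
$w - E{\left(-87 \right)} = -1140 - \left(- \frac{1}{3}\right) \left(-87\right) = -1140 - 29 = -1169$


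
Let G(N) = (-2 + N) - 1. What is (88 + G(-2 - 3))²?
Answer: 6400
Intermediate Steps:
G(N) = -3 + N
(88 + G(-2 - 3))² = (88 + (-3 + (-2 - 3)))² = (88 + (-3 - 5))² = (88 - 8)² = 80² = 6400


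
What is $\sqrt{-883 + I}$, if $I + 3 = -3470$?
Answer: $66 i \approx 66.0 i$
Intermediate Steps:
$I = -3473$ ($I = -3 - 3470 = -3473$)
$\sqrt{-883 + I} = \sqrt{-883 - 3473} = \sqrt{-4356} = 66 i$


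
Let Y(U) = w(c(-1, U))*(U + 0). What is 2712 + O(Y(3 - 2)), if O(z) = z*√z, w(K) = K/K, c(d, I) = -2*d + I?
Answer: 2713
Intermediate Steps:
c(d, I) = I - 2*d
w(K) = 1
Y(U) = U (Y(U) = 1*(U + 0) = 1*U = U)
O(z) = z^(3/2)
2712 + O(Y(3 - 2)) = 2712 + (3 - 2)^(3/2) = 2712 + 1^(3/2) = 2712 + 1 = 2713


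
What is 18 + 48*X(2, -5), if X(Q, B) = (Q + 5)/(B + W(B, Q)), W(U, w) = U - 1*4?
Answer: -6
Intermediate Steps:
W(U, w) = -4 + U (W(U, w) = U - 4 = -4 + U)
X(Q, B) = (5 + Q)/(-4 + 2*B) (X(Q, B) = (Q + 5)/(B + (-4 + B)) = (5 + Q)/(-4 + 2*B))
18 + 48*X(2, -5) = 18 + 48*((5 + 2)/(2*(-2 - 5))) = 18 + 48*((½)*7/(-7)) = 18 + 48*((½)*(-⅐)*7) = 18 + 48*(-½) = 18 - 24 = -6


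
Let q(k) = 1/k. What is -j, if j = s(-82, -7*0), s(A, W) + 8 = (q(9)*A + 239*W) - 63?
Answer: 721/9 ≈ 80.111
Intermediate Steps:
s(A, W) = -71 + 239*W + A/9 (s(A, W) = -8 + ((A/9 + 239*W) - 63) = -8 + ((239*W + A/9) - 63) = -8 + (-63 + 239*W + A/9) = -71 + 239*W + A/9)
j = -721/9 (j = -71 + 239*(-7*0) + (1/9)*(-82) = -71 + 239*0 - 82/9 = -71 + 0 - 82/9 = -721/9 ≈ -80.111)
-j = -1*(-721/9) = 721/9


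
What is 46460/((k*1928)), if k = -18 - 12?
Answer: -2323/2892 ≈ -0.80325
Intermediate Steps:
k = -30
46460/((k*1928)) = 46460/((-30*1928)) = 46460/(-57840) = 46460*(-1/57840) = -2323/2892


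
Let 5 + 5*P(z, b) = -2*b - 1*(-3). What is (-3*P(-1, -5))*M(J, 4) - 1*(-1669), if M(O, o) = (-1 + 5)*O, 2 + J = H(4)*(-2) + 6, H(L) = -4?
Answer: 7193/5 ≈ 1438.6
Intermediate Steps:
J = 12 (J = -2 + (-4*(-2) + 6) = -2 + (8 + 6) = -2 + 14 = 12)
M(O, o) = 4*O
P(z, b) = -⅖ - 2*b/5 (P(z, b) = -1 + (-2*b - 1*(-3))/5 = -1 + (-2*b + 3)/5 = -1 + (3 - 2*b)/5 = -1 + (⅗ - 2*b/5) = -⅖ - 2*b/5)
(-3*P(-1, -5))*M(J, 4) - 1*(-1669) = (-3*(-⅖ - ⅖*(-5)))*(4*12) - 1*(-1669) = -3*(-⅖ + 2)*48 + 1669 = -3*8/5*48 + 1669 = -24/5*48 + 1669 = -1152/5 + 1669 = 7193/5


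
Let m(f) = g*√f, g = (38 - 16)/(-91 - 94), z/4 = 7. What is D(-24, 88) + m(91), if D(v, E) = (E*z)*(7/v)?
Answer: -2156/3 - 22*√91/185 ≈ -719.80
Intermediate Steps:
z = 28 (z = 4*7 = 28)
g = -22/185 (g = 22/(-185) = 22*(-1/185) = -22/185 ≈ -0.11892)
m(f) = -22*√f/185
D(v, E) = 196*E/v (D(v, E) = (E*28)*(7/v) = (28*E)*(7/v) = 196*E/v)
D(-24, 88) + m(91) = 196*88/(-24) - 22*√91/185 = 196*88*(-1/24) - 22*√91/185 = -2156/3 - 22*√91/185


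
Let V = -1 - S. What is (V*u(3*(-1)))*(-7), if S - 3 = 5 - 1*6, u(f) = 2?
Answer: 42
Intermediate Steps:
S = 2 (S = 3 + (5 - 1*6) = 3 + (5 - 6) = 3 - 1 = 2)
V = -3 (V = -1 - 1*2 = -1 - 2 = -3)
(V*u(3*(-1)))*(-7) = -3*2*(-7) = -6*(-7) = 42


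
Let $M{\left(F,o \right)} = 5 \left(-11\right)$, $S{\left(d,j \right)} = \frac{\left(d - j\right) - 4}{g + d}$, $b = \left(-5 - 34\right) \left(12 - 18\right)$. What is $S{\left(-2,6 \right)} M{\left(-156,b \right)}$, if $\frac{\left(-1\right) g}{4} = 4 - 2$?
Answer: $-66$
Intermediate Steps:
$g = -8$ ($g = - 4 \left(4 - 2\right) = \left(-4\right) 2 = -8$)
$b = 234$ ($b = \left(-39\right) \left(-6\right) = 234$)
$S{\left(d,j \right)} = \frac{-4 + d - j}{-8 + d}$ ($S{\left(d,j \right)} = \frac{\left(d - j\right) - 4}{-8 + d} = \frac{-4 + d - j}{-8 + d}$)
$M{\left(F,o \right)} = -55$
$S{\left(-2,6 \right)} M{\left(-156,b \right)} = \frac{-4 - 2 - 6}{-8 - 2} \left(-55\right) = \frac{-4 - 2 - 6}{-10} \left(-55\right) = \left(- \frac{1}{10}\right) \left(-12\right) \left(-55\right) = \frac{6}{5} \left(-55\right) = -66$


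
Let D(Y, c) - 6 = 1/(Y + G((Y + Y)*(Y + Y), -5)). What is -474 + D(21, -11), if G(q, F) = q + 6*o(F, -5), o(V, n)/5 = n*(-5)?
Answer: -1186379/2535 ≈ -468.00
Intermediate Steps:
o(V, n) = -25*n (o(V, n) = 5*(n*(-5)) = 5*(-5*n) = -25*n)
G(q, F) = 750 + q (G(q, F) = q + 6*(-25*(-5)) = q + 6*125 = q + 750 = 750 + q)
D(Y, c) = 6 + 1/(750 + Y + 4*Y²) (D(Y, c) = 6 + 1/(Y + (750 + (Y + Y)*(Y + Y))) = 6 + 1/(Y + (750 + (2*Y)*(2*Y))) = 6 + 1/(Y + (750 + 4*Y²)) = 6 + 1/(750 + Y + 4*Y²))
-474 + D(21, -11) = -474 + (4501 + 6*21 + 24*21²)/(750 + 21 + 4*21²) = -474 + (4501 + 126 + 24*441)/(750 + 21 + 4*441) = -474 + (4501 + 126 + 10584)/(750 + 21 + 1764) = -474 + 15211/2535 = -1186379/2535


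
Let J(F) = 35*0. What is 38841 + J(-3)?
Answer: 38841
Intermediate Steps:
J(F) = 0
38841 + J(-3) = 38841 + 0 = 38841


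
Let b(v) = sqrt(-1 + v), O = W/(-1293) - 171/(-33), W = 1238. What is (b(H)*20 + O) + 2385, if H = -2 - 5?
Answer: 33981938/14223 + 40*I*sqrt(2) ≈ 2389.2 + 56.569*I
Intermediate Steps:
H = -7
O = 60083/14223 (O = 1238/(-1293) - 171/(-33) = 1238*(-1/1293) - 171*(-1/33) = -1238/1293 + 57/11 = 60083/14223 ≈ 4.2244)
(b(H)*20 + O) + 2385 = (sqrt(-1 - 7)*20 + 60083/14223) + 2385 = (sqrt(-8)*20 + 60083/14223) + 2385 = ((2*I*sqrt(2))*20 + 60083/14223) + 2385 = (40*I*sqrt(2) + 60083/14223) + 2385 = (60083/14223 + 40*I*sqrt(2)) + 2385 = 33981938/14223 + 40*I*sqrt(2)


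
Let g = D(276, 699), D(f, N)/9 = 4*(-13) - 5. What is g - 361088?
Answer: -361601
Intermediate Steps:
D(f, N) = -513 (D(f, N) = 9*(4*(-13) - 5) = 9*(-52 - 5) = 9*(-57) = -513)
g = -513
g - 361088 = -513 - 361088 = -361601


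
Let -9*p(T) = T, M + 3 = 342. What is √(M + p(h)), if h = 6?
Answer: √3045/3 ≈ 18.394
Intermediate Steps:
M = 339 (M = -3 + 342 = 339)
p(T) = -T/9
√(M + p(h)) = √(339 - ⅑*6) = √(339 - ⅔) = √(1015/3) = √3045/3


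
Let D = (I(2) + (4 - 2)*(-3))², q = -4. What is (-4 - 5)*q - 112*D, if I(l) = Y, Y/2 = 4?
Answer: -412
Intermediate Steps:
Y = 8 (Y = 2*4 = 8)
I(l) = 8
D = 4 (D = (8 + (4 - 2)*(-3))² = (8 + 2*(-3))² = (8 - 6)² = 2² = 4)
(-4 - 5)*q - 112*D = (-4 - 5)*(-4) - 112*4 = -9*(-4) - 448 = 36 - 448 = -412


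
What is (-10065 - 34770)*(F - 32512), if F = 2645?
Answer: 1339086945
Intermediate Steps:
(-10065 - 34770)*(F - 32512) = (-10065 - 34770)*(2645 - 32512) = -44835*(-29867) = 1339086945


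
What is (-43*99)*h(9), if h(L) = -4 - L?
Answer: 55341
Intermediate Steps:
(-43*99)*h(9) = (-43*99)*(-4 - 1*9) = -4257*(-4 - 9) = -4257*(-13) = 55341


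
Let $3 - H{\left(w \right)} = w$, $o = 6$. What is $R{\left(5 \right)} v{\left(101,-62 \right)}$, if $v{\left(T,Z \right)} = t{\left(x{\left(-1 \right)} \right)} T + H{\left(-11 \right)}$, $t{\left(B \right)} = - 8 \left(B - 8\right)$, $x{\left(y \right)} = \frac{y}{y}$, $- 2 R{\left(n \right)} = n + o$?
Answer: $-31185$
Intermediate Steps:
$H{\left(w \right)} = 3 - w$
$R{\left(n \right)} = -3 - \frac{n}{2}$ ($R{\left(n \right)} = - \frac{n + 6}{2} = - \frac{6 + n}{2} = -3 - \frac{n}{2}$)
$x{\left(y \right)} = 1$
$t{\left(B \right)} = 64 - 8 B$ ($t{\left(B \right)} = - 8 \left(-8 + B\right) = 64 - 8 B$)
$v{\left(T,Z \right)} = 14 + 56 T$ ($v{\left(T,Z \right)} = \left(64 - 8\right) T + \left(3 - -11\right) = \left(64 - 8\right) T + \left(3 + 11\right) = 56 T + 14 = 14 + 56 T$)
$R{\left(5 \right)} v{\left(101,-62 \right)} = \left(-3 - \frac{5}{2}\right) \left(14 + 56 \cdot 101\right) = \left(-3 - \frac{5}{2}\right) \left(14 + 5656\right) = \left(- \frac{11}{2}\right) 5670 = -31185$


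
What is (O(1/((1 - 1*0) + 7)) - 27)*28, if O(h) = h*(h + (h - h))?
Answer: -12089/16 ≈ -755.56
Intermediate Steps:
O(h) = h² (O(h) = h*(h + 0) = h*h = h²)
(O(1/((1 - 1*0) + 7)) - 27)*28 = ((1/((1 - 1*0) + 7))² - 27)*28 = ((1/((1 + 0) + 7))² - 27)*28 = ((1/(1 + 7))² - 27)*28 = ((1/8)² - 27)*28 = ((⅛)² - 27)*28 = (1/64 - 27)*28 = -1727/64*28 = -12089/16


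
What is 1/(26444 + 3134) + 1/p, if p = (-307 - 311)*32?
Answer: -4901/292467264 ≈ -1.6757e-5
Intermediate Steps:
p = -19776 (p = -618*32 = -19776)
1/(26444 + 3134) + 1/p = 1/(26444 + 3134) + 1/(-19776) = 1/29578 - 1/19776 = -4901/292467264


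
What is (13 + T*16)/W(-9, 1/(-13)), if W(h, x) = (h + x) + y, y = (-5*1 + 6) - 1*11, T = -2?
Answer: 247/248 ≈ 0.99597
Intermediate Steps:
y = -10 (y = (-5 + 6) - 11 = 1 - 11 = -10)
W(h, x) = -10 + h + x (W(h, x) = (h + x) - 10 = -10 + h + x)
(13 + T*16)/W(-9, 1/(-13)) = (13 - 2*16)/(-10 - 9 + 1/(-13)) = (13 - 32)/(-10 - 9 - 1/13) = -19/(-248/13) = -19*(-13/248) = 247/248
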